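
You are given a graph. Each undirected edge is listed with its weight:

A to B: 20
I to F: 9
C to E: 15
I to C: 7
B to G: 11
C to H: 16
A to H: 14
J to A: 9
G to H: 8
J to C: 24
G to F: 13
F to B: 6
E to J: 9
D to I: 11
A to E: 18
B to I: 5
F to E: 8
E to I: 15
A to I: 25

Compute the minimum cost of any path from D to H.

Running Dijkstra from D:
D: 0
I: 11  (via D)
B: 16  (via I)
C: 18  (via I)
F: 20  (via I)
E: 26  (via I)
G: 27  (via B)
H: 34  (via C)
Shortest route: D–I–C–H = 34.

34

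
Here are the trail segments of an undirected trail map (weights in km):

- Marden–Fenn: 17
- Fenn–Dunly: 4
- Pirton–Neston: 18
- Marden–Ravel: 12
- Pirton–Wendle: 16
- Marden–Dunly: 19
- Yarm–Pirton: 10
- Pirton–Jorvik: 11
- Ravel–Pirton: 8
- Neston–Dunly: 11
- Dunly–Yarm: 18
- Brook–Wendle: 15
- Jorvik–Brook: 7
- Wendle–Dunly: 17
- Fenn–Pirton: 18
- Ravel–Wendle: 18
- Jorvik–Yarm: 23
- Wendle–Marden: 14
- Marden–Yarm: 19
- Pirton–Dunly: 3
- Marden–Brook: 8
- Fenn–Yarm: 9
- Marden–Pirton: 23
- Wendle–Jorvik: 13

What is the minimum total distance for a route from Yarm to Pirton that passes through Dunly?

Best Yarm to Dunly: Yarm → Fenn → Dunly costing 13
Shortest Dunly→Pirton: Dunly → Pirton = 3
Total via Dunly: 13 + 3 = 16 km.

16 km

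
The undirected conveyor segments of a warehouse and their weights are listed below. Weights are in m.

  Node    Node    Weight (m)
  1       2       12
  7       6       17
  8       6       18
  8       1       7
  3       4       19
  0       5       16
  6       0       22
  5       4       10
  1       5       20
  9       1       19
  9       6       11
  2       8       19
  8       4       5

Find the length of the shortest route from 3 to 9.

50 m

Enumerating some paths:
3–4–5–1–9: 19+10+20+19 = 68
3–4–8–2–1–9: 19+5+19+12+19 = 74
3–4–8–1–9: 19+5+7+19 = 50
3–4–8–6–9: 19+5+18+11 = 53
The minimum is 50 m via 3–4–8–1–9.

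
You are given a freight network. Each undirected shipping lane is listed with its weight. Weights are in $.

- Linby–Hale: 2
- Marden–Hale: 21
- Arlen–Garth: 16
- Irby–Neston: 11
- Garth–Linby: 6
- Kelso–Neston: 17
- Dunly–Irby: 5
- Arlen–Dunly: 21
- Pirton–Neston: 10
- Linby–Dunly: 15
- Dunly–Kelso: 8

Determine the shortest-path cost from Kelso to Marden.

Compare a few routes:
Kelso → Neston → Irby → Dunly → Linby → Hale → Marden: 17+11+5+15+2+21 = 71
Kelso → Dunly → Linby → Hale → Marden: 8+15+2+21 = 46
The minimum is $46 via Kelso → Dunly → Linby → Hale → Marden.

$46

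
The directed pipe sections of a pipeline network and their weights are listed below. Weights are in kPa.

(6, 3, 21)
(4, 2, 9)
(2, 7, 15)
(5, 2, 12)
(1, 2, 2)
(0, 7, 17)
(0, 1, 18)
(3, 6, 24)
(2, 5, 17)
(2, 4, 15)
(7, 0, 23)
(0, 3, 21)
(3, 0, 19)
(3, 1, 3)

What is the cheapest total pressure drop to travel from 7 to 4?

58 kPa

Shortest distances from 7:
7: 0
0: 23  (via 7)
1: 41  (via 0)
2: 43  (via 1)
3: 44  (via 0)
4: 58  (via 2)
Shortest route: 7 → 0 → 1 → 2 → 4 = 58 kPa.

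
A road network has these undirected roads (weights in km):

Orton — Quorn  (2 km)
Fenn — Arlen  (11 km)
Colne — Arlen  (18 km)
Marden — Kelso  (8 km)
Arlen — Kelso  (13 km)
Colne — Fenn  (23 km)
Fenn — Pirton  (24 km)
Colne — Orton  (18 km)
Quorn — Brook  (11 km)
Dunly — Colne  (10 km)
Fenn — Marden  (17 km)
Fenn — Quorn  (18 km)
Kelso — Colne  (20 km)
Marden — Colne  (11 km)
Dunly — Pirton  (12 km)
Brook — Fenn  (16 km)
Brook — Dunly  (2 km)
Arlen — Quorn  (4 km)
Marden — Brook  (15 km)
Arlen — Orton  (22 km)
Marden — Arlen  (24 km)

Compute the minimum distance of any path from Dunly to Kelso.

Settle nodes by increasing distance from Dunly:
Dunly: 0
Brook: 2  (via Dunly)
Colne: 10  (via Dunly)
Pirton: 12  (via Dunly)
Quorn: 13  (via Brook)
Orton: 15  (via Quorn)
Marden: 17  (via Brook)
Arlen: 17  (via Quorn)
Fenn: 18  (via Brook)
Kelso: 25  (via Marden)
Shortest route: Dunly–Brook–Marden–Kelso = 25 km.

25 km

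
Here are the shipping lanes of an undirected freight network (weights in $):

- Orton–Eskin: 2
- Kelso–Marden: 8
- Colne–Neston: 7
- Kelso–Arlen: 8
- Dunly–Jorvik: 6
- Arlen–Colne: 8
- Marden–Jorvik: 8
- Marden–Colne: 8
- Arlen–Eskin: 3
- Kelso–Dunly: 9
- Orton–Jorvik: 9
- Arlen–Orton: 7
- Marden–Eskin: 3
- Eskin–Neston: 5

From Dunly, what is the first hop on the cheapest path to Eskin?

Compare a few routes:
Dunly → Jorvik → Marden → Eskin: 6+8+3 = 17
Dunly → Kelso → Arlen → Eskin: 9+8+3 = 20
Dunly → Kelso → Marden → Eskin: 9+8+3 = 20
The minimum is $17 via Dunly → Jorvik → Marden → Eskin.
So from Dunly the first move is to Jorvik.

Jorvik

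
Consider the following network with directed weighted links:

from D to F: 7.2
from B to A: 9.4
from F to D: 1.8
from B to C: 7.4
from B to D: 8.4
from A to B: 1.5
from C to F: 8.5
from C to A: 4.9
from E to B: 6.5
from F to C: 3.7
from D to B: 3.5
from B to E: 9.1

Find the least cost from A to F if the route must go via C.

Best A to C: A → B → C costing 8.9
Best C to F: C → F costing 8.5
Total via C: 8.9 + 8.5 = 17.4.

17.4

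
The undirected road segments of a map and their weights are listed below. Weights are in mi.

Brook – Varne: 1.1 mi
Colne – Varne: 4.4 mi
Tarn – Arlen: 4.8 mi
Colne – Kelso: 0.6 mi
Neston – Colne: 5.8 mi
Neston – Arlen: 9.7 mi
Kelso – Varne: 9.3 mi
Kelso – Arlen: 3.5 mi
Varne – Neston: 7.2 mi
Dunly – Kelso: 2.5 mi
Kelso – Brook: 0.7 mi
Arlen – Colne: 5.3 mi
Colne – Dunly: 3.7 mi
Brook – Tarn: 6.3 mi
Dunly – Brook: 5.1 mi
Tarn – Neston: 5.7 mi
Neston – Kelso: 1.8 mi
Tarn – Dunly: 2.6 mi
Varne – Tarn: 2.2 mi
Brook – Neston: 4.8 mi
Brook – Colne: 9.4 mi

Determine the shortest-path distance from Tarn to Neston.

Candidate routes:
Tarn–Varne–Brook–Kelso–Neston: 2.2+1.1+0.7+1.8 = 5.8
Tarn–Neston: 5.7 = 5.7
The minimum is 5.7 mi via Tarn–Neston.

5.7 mi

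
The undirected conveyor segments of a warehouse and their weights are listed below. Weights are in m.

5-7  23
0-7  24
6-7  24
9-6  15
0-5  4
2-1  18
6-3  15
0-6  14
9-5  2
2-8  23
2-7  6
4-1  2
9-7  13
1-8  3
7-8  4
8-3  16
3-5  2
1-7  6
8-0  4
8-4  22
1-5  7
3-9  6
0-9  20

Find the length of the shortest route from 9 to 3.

Candidate routes:
9–3: 6 = 6
9–5–3: 2+2 = 4
The minimum is 4 m via 9–5–3.

4 m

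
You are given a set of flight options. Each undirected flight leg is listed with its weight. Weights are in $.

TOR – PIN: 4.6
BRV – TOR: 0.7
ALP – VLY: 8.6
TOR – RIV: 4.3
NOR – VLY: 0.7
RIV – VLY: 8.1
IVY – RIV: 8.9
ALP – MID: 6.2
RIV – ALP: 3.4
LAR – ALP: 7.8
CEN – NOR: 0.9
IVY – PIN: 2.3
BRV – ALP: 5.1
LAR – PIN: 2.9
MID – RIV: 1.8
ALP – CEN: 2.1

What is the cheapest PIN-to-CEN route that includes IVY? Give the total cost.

$16.7

Best PIN to IVY: PIN → IVY costing 2.3
Best IVY to CEN: IVY → RIV → ALP → CEN costing 14.4
Total via IVY: 2.3 + 14.4 = $16.7.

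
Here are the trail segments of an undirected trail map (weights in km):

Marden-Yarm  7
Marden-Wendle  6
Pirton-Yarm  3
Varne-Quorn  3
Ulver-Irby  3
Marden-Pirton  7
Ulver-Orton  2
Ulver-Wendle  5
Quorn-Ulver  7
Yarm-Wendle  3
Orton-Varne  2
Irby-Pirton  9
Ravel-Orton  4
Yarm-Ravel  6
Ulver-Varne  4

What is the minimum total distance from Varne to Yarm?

12 km

Enumerating some paths:
Varne → Ulver → Orton → Ravel → Yarm: 4+2+4+6 = 16
Varne → Orton → Ravel → Yarm: 2+4+6 = 12
Cheapest is Varne → Orton → Ravel → Yarm at 12 km.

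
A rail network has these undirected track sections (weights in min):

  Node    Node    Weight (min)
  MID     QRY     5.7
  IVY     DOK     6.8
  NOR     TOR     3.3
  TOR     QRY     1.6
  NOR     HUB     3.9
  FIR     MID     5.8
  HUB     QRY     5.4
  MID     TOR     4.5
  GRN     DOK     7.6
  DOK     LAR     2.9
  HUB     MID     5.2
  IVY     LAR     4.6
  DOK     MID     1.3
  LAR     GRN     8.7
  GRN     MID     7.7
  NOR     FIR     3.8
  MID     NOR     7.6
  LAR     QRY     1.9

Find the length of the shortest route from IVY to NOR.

11.4 min

Settle nodes by increasing distance from IVY:
IVY: 0
LAR: 4.6  (via IVY)
QRY: 6.5  (via LAR)
DOK: 6.8  (via IVY)
MID: 8.1  (via DOK)
TOR: 8.1  (via QRY)
NOR: 11.4  (via TOR)
Shortest route: IVY–LAR–QRY–TOR–NOR = 11.4 min.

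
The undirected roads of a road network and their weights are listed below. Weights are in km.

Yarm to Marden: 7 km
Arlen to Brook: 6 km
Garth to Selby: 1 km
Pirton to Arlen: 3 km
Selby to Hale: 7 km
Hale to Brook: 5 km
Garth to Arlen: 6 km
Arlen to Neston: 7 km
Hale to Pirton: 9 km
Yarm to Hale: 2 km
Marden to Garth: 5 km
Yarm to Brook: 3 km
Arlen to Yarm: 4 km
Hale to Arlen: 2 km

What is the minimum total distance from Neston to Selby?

14 km

Candidate routes:
Neston–Arlen–Hale–Selby: 7+2+7 = 16
Neston–Arlen–Yarm–Hale–Selby: 7+4+2+7 = 20
Neston–Arlen–Garth–Selby: 7+6+1 = 14
Neston–Arlen–Hale–Yarm–Marden–Garth–Selby: 7+2+2+7+5+1 = 24
The minimum is 14 km via Neston–Arlen–Garth–Selby.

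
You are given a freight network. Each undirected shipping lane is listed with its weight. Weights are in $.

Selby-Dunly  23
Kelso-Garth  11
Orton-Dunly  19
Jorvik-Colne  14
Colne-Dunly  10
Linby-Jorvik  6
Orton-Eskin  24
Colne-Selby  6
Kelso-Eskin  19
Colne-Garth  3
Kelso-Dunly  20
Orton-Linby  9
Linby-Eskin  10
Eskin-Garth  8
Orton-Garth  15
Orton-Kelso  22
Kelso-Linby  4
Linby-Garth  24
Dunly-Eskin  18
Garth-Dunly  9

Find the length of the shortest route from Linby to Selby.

$24

Candidate routes:
Linby–Kelso–Garth–Colne–Selby: 4+11+3+6 = 24
Linby–Jorvik–Colne–Selby: 6+14+6 = 26
Cheapest is Linby–Kelso–Garth–Colne–Selby at $24.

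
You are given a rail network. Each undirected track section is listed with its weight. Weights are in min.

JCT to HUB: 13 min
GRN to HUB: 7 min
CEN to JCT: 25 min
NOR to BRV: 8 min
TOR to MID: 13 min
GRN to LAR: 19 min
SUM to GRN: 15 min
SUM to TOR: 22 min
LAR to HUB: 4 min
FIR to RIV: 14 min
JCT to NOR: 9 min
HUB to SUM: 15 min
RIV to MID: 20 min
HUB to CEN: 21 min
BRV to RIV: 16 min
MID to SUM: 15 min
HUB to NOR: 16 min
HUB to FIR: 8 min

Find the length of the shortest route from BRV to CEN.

Settle nodes by increasing distance from BRV:
BRV: 0
NOR: 8  (via BRV)
RIV: 16  (via BRV)
JCT: 17  (via NOR)
HUB: 24  (via NOR)
LAR: 28  (via HUB)
FIR: 30  (via RIV)
GRN: 31  (via HUB)
MID: 36  (via RIV)
SUM: 39  (via HUB)
CEN: 42  (via JCT)
Shortest route: BRV–NOR–JCT–CEN = 42 min.

42 min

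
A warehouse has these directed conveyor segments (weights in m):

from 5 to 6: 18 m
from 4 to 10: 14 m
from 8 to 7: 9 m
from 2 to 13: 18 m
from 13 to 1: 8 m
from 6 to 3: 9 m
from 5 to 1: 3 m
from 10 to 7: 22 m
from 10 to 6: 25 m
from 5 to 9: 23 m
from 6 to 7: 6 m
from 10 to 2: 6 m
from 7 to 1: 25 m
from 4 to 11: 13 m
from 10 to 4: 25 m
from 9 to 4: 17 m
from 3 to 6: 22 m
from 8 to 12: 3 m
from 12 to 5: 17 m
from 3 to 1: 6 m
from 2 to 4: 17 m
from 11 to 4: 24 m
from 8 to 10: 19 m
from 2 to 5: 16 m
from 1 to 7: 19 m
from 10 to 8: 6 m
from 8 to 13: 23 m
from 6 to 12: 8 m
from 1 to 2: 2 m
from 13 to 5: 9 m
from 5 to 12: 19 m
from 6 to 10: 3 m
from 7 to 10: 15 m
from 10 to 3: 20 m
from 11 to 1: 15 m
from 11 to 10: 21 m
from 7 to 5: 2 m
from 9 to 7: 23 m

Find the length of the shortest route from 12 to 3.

Compare a few routes:
12 → 5 → 6 → 10 → 3: 17+18+3+20 = 58
12 → 5 → 6 → 3: 17+18+9 = 44
Cheapest is 12 → 5 → 6 → 3 at 44 m.

44 m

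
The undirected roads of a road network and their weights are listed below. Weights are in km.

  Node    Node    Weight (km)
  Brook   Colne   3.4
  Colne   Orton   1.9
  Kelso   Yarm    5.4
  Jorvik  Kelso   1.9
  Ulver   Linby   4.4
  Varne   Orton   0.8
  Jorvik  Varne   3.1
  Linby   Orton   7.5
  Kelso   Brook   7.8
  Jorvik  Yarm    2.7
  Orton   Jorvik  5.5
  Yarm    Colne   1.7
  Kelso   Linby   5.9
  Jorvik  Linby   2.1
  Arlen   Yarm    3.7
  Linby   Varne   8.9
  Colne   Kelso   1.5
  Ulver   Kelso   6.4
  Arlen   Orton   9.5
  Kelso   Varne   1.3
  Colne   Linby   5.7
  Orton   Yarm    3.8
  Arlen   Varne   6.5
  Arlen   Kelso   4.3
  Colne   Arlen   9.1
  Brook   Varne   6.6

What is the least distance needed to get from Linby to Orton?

Settle nodes by increasing distance from Linby:
Linby: 0
Jorvik: 2.1  (via Linby)
Kelso: 4  (via Jorvik)
Ulver: 4.4  (via Linby)
Yarm: 4.8  (via Jorvik)
Varne: 5.2  (via Jorvik)
Colne: 5.5  (via Kelso)
Orton: 6  (via Varne)
Shortest route: Linby–Jorvik–Varne–Orton = 6 km.

6 km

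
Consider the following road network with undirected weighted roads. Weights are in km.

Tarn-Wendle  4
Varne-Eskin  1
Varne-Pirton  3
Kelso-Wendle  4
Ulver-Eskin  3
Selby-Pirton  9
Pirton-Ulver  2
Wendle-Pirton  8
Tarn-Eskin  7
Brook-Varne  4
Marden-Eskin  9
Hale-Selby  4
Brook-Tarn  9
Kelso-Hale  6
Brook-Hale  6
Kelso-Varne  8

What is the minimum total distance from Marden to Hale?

Enumerating some paths:
Marden–Eskin–Varne–Kelso–Hale: 9+1+8+6 = 24
Marden–Eskin–Varne–Pirton–Selby–Hale: 9+1+3+9+4 = 26
Marden–Eskin–Varne–Brook–Hale: 9+1+4+6 = 20
Marden–Eskin–Ulver–Pirton–Varne–Brook–Hale: 9+3+2+3+4+6 = 27
The minimum is 20 km via Marden–Eskin–Varne–Brook–Hale.

20 km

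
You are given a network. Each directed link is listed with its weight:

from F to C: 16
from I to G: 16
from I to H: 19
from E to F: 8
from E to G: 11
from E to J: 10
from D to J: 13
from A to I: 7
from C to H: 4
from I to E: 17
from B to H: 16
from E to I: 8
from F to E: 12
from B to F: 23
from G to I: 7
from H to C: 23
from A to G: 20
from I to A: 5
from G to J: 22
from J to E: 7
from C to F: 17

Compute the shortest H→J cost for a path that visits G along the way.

Best H to G: H–C–F–E–G costing 63
Shortest G→J: G–J = 22
Total via G: 63 + 22 = 85.

85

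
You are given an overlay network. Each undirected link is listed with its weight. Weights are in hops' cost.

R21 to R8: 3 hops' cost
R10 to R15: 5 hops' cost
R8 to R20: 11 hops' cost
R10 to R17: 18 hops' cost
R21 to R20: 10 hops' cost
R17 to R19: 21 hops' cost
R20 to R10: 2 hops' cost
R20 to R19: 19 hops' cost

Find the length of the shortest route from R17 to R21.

Running Dijkstra from R17:
R17: 0
R10: 18  (via R17)
R20: 20  (via R10)
R19: 21  (via R17)
R15: 23  (via R10)
R21: 30  (via R20)
Shortest route: R17–R10–R20–R21 = 30 hops' cost.

30 hops' cost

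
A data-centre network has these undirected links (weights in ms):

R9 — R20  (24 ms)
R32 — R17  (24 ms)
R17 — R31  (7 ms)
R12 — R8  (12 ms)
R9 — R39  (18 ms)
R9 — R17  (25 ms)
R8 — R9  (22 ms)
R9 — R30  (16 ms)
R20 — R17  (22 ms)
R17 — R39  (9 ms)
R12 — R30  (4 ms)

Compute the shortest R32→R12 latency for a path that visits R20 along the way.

Best R32 to R20: R32–R17–R20 costing 46
Shortest R20→R12: R20–R9–R30–R12 = 44
Total via R20: 46 + 44 = 90 ms.

90 ms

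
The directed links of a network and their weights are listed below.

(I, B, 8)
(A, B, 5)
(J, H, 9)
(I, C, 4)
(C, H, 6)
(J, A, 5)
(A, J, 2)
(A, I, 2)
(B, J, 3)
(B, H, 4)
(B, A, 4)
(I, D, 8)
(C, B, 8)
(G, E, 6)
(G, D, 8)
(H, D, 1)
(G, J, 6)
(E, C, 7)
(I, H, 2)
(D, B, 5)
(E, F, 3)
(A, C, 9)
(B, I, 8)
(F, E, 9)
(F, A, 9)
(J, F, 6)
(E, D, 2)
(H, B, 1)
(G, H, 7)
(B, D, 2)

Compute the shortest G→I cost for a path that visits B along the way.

14

Shortest G→B: G → H → B = 8
Best B to I: B → A → I costing 6
Total via B: 8 + 6 = 14.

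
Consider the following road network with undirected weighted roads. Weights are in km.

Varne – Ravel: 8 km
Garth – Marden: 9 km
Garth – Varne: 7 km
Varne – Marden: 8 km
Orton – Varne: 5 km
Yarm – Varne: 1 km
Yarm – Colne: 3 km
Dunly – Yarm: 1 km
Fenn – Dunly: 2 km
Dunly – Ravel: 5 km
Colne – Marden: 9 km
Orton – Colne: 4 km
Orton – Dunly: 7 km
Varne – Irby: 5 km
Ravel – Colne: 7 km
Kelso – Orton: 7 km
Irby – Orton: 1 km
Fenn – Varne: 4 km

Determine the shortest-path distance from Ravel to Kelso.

18 km

Candidate routes:
Ravel - Colne - Orton - Kelso: 7+4+7 = 18
Ravel - Dunly - Orton - Kelso: 5+7+7 = 19
Ravel - Dunly - Yarm - Varne - Orton - Kelso: 5+1+1+5+7 = 19
Cheapest is Ravel - Colne - Orton - Kelso at 18 km.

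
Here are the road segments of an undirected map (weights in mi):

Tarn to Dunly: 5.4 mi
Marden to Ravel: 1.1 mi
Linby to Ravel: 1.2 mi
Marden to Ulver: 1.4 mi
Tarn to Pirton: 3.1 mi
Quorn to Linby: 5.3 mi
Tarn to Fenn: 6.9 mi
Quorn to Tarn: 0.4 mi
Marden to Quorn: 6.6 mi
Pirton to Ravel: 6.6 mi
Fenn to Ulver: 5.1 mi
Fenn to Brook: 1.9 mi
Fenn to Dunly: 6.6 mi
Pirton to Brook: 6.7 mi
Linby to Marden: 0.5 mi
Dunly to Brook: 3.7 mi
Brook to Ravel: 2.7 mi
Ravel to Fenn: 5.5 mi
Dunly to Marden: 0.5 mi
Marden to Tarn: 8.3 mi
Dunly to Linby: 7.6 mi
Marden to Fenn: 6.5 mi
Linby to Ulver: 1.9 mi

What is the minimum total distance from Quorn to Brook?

9.2 mi

Settle nodes by increasing distance from Quorn:
Quorn: 0
Tarn: 0.4  (via Quorn)
Pirton: 3.5  (via Tarn)
Linby: 5.3  (via Quorn)
Dunly: 5.8  (via Tarn)
Marden: 5.8  (via Linby)
Ravel: 6.5  (via Linby)
Ulver: 7.2  (via Linby)
Fenn: 7.3  (via Tarn)
Brook: 9.2  (via Ravel)
Shortest route: Quorn → Linby → Ravel → Brook = 9.2 mi.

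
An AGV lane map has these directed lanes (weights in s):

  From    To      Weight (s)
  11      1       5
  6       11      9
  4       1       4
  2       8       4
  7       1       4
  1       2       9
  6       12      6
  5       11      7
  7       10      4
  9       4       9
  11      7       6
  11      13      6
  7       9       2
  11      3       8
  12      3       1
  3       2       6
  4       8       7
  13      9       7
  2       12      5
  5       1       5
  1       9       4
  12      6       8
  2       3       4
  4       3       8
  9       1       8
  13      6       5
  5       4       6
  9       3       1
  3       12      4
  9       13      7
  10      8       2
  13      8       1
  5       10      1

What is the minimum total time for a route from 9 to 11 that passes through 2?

Best 9 to 2: 9–3–2 costing 7
Shortest 2→11: 2–12–6–11 = 22
Total via 2: 7 + 22 = 29 s.

29 s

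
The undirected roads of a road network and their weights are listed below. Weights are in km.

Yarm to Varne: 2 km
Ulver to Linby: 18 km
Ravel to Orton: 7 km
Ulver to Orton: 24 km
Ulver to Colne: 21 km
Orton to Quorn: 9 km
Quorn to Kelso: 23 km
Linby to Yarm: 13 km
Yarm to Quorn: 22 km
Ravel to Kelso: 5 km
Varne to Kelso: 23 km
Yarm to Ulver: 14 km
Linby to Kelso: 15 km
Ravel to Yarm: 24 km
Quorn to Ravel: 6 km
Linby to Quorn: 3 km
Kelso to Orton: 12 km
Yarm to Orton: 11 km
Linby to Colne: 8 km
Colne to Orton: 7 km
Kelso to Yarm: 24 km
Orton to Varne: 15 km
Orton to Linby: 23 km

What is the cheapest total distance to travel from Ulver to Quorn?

21 km

Running Dijkstra from Ulver:
Ulver: 0
Yarm: 14  (via Ulver)
Varne: 16  (via Yarm)
Linby: 18  (via Ulver)
Quorn: 21  (via Linby)
Shortest route: Ulver–Linby–Quorn = 21 km.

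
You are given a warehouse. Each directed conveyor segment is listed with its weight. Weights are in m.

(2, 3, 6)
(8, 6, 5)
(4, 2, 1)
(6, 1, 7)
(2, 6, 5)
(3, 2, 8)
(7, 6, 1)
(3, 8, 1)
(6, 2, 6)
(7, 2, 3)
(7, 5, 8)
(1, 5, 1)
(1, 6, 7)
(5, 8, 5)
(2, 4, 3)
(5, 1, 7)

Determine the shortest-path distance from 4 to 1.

13 m

Candidate routes:
4 → 2 → 3 → 8 → 6 → 1: 1+6+1+5+7 = 20
4 → 2 → 6 → 1: 1+5+7 = 13
Cheapest is 4 → 2 → 6 → 1 at 13 m.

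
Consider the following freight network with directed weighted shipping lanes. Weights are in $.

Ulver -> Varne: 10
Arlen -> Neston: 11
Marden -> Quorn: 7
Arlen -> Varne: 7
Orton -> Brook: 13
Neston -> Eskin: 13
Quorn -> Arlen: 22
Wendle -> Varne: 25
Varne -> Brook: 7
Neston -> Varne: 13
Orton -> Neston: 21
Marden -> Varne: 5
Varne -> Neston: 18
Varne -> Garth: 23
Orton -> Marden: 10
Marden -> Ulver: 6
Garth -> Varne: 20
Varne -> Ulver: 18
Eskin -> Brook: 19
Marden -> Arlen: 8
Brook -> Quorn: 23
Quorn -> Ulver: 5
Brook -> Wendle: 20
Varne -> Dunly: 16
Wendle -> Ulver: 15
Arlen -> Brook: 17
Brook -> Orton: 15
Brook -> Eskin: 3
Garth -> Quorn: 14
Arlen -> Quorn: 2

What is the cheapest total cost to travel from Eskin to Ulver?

$47

Candidate routes:
Eskin → Brook → Orton → Marden → Ulver: 19+15+10+6 = 50
Eskin → Brook → Orton → Marden → Quorn → Ulver: 19+15+10+7+5 = 56
Eskin → Brook → Wendle → Ulver: 19+20+15 = 54
Eskin → Brook → Quorn → Ulver: 19+23+5 = 47
The minimum is $47 via Eskin → Brook → Quorn → Ulver.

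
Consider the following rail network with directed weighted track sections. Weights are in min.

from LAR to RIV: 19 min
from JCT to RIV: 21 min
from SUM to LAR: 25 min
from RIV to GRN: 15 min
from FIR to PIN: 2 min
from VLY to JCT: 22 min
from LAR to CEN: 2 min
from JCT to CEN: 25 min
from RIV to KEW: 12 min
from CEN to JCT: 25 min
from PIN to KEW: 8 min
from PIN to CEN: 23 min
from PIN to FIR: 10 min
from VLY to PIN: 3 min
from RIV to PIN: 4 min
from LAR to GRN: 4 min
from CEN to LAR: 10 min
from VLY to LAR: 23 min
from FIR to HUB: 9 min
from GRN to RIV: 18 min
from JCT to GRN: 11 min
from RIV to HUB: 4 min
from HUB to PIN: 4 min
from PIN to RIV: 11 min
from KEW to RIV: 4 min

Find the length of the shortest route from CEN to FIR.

Compare a few routes:
CEN–LAR–RIV–PIN–FIR: 10+19+4+10 = 43
CEN–LAR–GRN–RIV–PIN–FIR: 10+4+18+4+10 = 46
CEN–LAR–RIV–HUB–PIN–FIR: 10+19+4+4+10 = 47
The minimum is 43 min via CEN–LAR–RIV–PIN–FIR.

43 min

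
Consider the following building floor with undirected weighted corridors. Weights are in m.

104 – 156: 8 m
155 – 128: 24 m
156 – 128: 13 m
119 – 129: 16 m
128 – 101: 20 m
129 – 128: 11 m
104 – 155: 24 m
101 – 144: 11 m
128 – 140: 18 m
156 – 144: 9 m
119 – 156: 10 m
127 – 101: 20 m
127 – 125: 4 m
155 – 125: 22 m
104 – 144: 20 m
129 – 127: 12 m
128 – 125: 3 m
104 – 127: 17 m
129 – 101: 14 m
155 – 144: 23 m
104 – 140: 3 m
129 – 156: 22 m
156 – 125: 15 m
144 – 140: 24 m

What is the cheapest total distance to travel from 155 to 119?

42 m

Candidate routes:
155–144–156–119: 23+9+10 = 42
155–125–128–156–119: 22+3+13+10 = 48
155–128–156–119: 24+13+10 = 47
155–125–156–119: 22+15+10 = 47
Cheapest is 155–144–156–119 at 42 m.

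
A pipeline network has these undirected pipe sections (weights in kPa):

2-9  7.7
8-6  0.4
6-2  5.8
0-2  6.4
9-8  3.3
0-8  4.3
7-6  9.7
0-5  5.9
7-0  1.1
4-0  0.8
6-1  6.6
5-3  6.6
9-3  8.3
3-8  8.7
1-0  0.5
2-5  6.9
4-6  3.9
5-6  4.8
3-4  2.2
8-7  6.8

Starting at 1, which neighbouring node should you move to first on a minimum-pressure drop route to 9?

Compare a few routes:
1 → 6 → 8 → 9: 6.6+0.4+3.3 = 10.3
1 → 0 → 8 → 9: 0.5+4.3+3.3 = 8.1
1 → 0 → 4 → 6 → 8 → 9: 0.5+0.8+3.9+0.4+3.3 = 8.9
Cheapest is 1 → 0 → 8 → 9 at 8.1 kPa.
So from 1 the first move is to 0.

0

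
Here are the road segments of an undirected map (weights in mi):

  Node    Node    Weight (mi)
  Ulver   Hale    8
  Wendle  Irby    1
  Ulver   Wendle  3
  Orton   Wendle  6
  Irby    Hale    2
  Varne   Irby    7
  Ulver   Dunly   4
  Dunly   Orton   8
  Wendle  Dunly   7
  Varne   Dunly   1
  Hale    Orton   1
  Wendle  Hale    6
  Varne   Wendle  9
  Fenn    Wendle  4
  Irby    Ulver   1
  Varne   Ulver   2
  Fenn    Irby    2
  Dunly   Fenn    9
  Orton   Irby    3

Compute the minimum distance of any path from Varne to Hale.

Candidate routes:
Varne - Ulver - Wendle - Irby - Hale: 2+3+1+2 = 8
Varne - Dunly - Ulver - Irby - Hale: 1+4+1+2 = 8
Varne - Ulver - Irby - Hale: 2+1+2 = 5
Varne - Ulver - Irby - Orton - Hale: 2+1+3+1 = 7
The minimum is 5 mi via Varne - Ulver - Irby - Hale.

5 mi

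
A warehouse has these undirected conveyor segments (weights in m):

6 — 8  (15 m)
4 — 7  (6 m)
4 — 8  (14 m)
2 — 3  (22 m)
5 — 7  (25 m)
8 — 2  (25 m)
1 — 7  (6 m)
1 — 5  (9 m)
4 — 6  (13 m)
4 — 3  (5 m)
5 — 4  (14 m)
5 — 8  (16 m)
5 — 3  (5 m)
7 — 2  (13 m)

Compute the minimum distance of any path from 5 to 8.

16 m

Shortest distances from 5:
5: 0
3: 5  (via 5)
1: 9  (via 5)
4: 10  (via 3)
7: 15  (via 1)
8: 16  (via 5)
Shortest route: 5 → 8 = 16 m.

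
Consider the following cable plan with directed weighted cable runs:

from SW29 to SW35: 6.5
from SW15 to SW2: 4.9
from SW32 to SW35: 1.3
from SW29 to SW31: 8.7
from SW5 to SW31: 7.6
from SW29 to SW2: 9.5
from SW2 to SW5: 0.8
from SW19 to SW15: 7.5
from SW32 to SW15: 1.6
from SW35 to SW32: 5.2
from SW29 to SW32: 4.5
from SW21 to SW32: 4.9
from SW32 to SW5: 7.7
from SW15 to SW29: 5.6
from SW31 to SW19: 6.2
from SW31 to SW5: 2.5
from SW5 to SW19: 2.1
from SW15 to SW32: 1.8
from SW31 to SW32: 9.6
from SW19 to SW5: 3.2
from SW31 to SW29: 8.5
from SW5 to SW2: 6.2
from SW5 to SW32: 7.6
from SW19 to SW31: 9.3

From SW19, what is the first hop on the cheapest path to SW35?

SW15

Compare a few routes:
SW19 → SW15 → SW32 → SW35: 7.5+1.8+1.3 = 10.6
SW19 → SW5 → SW32 → SW35: 3.2+7.6+1.3 = 12.1
The minimum is 10.6 via SW19 → SW15 → SW32 → SW35.
So from SW19 the first move is to SW15.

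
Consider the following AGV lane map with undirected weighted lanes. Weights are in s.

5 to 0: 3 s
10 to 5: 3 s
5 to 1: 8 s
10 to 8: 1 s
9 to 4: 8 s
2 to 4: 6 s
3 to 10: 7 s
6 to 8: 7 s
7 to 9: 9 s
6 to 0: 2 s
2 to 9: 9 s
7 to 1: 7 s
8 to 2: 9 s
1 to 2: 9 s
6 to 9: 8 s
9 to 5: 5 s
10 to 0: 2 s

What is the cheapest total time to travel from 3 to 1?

18 s

Compare a few routes:
3 - 10 - 8 - 2 - 1: 7+1+9+9 = 26
3 - 10 - 8 - 6 - 0 - 5 - 1: 7+1+7+2+3+8 = 28
3 - 10 - 5 - 1: 7+3+8 = 18
3 - 10 - 0 - 5 - 1: 7+2+3+8 = 20
Cheapest is 3 - 10 - 5 - 1 at 18 s.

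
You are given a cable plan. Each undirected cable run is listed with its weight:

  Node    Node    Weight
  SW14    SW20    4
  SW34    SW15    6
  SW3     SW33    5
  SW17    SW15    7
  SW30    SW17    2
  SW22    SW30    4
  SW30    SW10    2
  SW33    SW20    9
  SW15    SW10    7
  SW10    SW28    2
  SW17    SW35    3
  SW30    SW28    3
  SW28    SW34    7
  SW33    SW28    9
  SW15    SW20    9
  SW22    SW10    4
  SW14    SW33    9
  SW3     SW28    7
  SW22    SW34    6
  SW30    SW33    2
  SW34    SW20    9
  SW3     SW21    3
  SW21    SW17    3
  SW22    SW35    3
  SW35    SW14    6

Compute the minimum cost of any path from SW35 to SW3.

Running Dijkstra from SW35:
SW35: 0
SW22: 3  (via SW35)
SW17: 3  (via SW35)
SW30: 5  (via SW17)
SW21: 6  (via SW17)
SW14: 6  (via SW35)
SW10: 7  (via SW22)
SW33: 7  (via SW30)
SW28: 8  (via SW30)
SW34: 9  (via SW22)
SW3: 9  (via SW21)
Shortest route: SW35–SW17–SW21–SW3 = 9.

9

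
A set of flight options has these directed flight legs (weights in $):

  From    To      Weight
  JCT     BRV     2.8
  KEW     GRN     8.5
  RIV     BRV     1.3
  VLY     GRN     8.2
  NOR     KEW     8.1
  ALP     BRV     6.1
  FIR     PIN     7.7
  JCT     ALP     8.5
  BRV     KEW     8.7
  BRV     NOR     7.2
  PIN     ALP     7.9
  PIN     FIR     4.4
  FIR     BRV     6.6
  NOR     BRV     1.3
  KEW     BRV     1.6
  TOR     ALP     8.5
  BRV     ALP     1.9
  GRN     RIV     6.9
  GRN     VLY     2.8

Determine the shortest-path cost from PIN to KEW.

$19.7

Enumerating some paths:
PIN–FIR–BRV–KEW: 4.4+6.6+8.7 = 19.7
PIN–FIR–BRV–NOR–KEW: 4.4+6.6+7.2+8.1 = 26.3
PIN–ALP–BRV–KEW: 7.9+6.1+8.7 = 22.7
PIN–ALP–BRV–NOR–KEW: 7.9+6.1+7.2+8.1 = 29.3
The minimum is $19.7 via PIN–FIR–BRV–KEW.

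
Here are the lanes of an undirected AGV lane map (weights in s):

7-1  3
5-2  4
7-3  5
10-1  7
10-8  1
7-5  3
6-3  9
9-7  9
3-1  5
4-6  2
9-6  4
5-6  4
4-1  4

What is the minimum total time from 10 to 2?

Shortest distances from 10:
10: 0
8: 1  (via 10)
1: 7  (via 10)
7: 10  (via 1)
4: 11  (via 1)
3: 12  (via 1)
5: 13  (via 7)
6: 13  (via 4)
2: 17  (via 5)
Shortest route: 10 → 1 → 7 → 5 → 2 = 17 s.

17 s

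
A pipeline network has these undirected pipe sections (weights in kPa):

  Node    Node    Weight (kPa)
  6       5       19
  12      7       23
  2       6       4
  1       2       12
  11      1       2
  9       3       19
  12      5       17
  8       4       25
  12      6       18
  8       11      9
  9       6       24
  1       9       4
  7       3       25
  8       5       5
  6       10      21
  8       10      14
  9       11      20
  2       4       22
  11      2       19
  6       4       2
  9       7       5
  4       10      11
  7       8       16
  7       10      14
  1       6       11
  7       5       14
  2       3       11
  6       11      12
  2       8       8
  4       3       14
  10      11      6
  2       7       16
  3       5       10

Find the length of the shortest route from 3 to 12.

27 kPa

Settle nodes by increasing distance from 3:
3: 0
5: 10  (via 3)
2: 11  (via 3)
4: 14  (via 3)
6: 15  (via 2)
8: 15  (via 5)
9: 19  (via 3)
1: 23  (via 2)
7: 24  (via 5)
11: 24  (via 8)
10: 25  (via 4)
12: 27  (via 5)
Shortest route: 3–5–12 = 27 kPa.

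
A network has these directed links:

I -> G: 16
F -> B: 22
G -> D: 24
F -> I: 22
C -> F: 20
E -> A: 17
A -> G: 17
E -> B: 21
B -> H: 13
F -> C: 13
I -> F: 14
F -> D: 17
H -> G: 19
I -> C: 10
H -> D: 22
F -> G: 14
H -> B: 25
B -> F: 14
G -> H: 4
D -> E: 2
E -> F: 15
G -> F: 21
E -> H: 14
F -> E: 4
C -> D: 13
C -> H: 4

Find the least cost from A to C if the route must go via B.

73

Best A to B: A–G–H–B costing 46
Shortest B→C: B–F–C = 27
Total via B: 46 + 27 = 73.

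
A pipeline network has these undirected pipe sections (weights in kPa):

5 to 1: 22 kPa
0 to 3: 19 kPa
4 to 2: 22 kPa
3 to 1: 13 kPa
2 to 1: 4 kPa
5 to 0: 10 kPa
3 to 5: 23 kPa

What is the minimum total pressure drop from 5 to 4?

Settle nodes by increasing distance from 5:
5: 0
0: 10  (via 5)
1: 22  (via 5)
3: 23  (via 5)
2: 26  (via 1)
4: 48  (via 2)
Shortest route: 5–1–2–4 = 48 kPa.

48 kPa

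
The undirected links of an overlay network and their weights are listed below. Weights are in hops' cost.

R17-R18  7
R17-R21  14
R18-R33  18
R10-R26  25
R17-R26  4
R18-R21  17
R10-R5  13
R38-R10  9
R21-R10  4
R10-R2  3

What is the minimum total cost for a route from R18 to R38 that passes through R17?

34 hops' cost

Shortest R18→R17: R18 → R17 = 7
Best R17 to R38: R17 → R21 → R10 → R38 costing 27
Total via R17: 7 + 27 = 34 hops' cost.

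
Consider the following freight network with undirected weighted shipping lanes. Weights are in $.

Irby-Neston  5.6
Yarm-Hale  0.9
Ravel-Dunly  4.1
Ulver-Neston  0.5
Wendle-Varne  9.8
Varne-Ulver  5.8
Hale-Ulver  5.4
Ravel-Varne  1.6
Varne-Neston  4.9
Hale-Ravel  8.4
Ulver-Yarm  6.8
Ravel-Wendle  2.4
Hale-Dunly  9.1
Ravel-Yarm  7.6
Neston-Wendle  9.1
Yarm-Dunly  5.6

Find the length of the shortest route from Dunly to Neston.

$10.6

Candidate routes:
Dunly - Ravel - Varne - Neston: 4.1+1.6+4.9 = 10.6
Dunly - Yarm - Hale - Ulver - Neston: 5.6+0.9+5.4+0.5 = 12.4
Dunly - Ravel - Varne - Ulver - Neston: 4.1+1.6+5.8+0.5 = 12
Cheapest is Dunly - Ravel - Varne - Neston at $10.6.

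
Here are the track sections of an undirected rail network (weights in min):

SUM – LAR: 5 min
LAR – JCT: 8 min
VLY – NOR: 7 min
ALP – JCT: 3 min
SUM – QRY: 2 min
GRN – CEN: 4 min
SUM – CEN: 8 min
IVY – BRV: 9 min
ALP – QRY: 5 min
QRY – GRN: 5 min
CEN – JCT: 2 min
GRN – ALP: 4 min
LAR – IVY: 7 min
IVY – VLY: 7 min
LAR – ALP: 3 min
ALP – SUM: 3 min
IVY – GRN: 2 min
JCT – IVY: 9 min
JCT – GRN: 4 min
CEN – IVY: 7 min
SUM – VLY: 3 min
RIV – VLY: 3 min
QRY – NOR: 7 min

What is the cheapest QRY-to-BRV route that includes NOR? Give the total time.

30 min

Best QRY to NOR: QRY → NOR costing 7
Shortest NOR→BRV: NOR → VLY → IVY → BRV = 23
Total via NOR: 7 + 23 = 30 min.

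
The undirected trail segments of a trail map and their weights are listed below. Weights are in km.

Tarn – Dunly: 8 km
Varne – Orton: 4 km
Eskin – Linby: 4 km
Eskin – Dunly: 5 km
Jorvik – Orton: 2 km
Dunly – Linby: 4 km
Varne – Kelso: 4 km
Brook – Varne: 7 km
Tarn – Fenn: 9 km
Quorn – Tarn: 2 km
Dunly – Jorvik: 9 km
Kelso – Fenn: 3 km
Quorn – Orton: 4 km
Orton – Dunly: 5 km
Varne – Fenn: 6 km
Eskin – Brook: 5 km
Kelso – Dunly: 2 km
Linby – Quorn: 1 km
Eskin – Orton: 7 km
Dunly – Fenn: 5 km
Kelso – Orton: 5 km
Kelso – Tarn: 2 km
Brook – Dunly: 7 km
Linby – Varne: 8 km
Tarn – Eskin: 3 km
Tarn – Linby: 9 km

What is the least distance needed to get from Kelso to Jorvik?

7 km

Compare a few routes:
Kelso → Dunly → Orton → Jorvik: 2+5+2 = 9
Kelso → Tarn → Quorn → Orton → Jorvik: 2+2+4+2 = 10
Kelso → Varne → Orton → Jorvik: 4+4+2 = 10
Kelso → Orton → Jorvik: 5+2 = 7
The minimum is 7 km via Kelso → Orton → Jorvik.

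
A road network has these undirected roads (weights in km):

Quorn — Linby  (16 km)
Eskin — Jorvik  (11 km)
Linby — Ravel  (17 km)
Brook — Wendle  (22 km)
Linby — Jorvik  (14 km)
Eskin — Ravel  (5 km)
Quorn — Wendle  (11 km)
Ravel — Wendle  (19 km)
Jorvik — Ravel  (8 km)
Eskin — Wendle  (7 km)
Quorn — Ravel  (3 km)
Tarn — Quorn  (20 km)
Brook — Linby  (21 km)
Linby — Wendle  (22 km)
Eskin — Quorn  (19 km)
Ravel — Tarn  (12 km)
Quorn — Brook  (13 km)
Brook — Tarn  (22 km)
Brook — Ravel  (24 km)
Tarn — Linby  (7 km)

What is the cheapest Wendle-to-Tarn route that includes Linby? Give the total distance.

Shortest Wendle→Linby: Wendle → Linby = 22
Shortest Linby→Tarn: Linby → Tarn = 7
Total via Linby: 22 + 7 = 29 km.

29 km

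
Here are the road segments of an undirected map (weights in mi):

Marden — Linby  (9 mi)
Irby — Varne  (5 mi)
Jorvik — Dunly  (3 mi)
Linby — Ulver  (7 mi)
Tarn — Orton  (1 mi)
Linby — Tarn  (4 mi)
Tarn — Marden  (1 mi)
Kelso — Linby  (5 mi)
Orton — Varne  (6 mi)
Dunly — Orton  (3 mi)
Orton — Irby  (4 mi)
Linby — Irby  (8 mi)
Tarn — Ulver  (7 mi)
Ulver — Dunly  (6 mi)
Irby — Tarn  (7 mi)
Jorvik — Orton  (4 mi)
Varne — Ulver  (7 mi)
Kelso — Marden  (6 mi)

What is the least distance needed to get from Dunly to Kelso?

11 mi

Candidate routes:
Dunly → Orton → Tarn → Marden → Kelso: 3+1+1+6 = 11
Dunly → Orton → Tarn → Linby → Kelso: 3+1+4+5 = 13
Dunly → Jorvik → Orton → Tarn → Marden → Kelso: 3+4+1+1+6 = 15
Dunly → Jorvik → Orton → Tarn → Linby → Kelso: 3+4+1+4+5 = 17
The minimum is 11 mi via Dunly → Orton → Tarn → Marden → Kelso.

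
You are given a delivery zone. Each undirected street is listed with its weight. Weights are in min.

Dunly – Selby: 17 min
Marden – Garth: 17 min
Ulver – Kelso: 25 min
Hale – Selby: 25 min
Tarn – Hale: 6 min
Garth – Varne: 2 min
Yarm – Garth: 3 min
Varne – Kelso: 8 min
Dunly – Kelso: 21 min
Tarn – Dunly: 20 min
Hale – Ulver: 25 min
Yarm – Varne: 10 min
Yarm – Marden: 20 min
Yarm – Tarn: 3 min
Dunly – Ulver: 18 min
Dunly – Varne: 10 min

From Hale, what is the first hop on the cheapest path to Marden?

Enumerating some paths:
Hale → Tarn → Dunly → Varne → Garth → Marden: 6+20+10+2+17 = 55
Hale → Tarn → Dunly → Varne → Garth → Yarm → Marden: 6+20+10+2+3+20 = 61
Hale → Tarn → Yarm → Marden: 6+3+20 = 29
Hale → Tarn → Yarm → Varne → Garth → Marden: 6+3+10+2+17 = 38
The minimum is 29 min via Hale → Tarn → Yarm → Marden.
So from Hale the first move is to Tarn.

Tarn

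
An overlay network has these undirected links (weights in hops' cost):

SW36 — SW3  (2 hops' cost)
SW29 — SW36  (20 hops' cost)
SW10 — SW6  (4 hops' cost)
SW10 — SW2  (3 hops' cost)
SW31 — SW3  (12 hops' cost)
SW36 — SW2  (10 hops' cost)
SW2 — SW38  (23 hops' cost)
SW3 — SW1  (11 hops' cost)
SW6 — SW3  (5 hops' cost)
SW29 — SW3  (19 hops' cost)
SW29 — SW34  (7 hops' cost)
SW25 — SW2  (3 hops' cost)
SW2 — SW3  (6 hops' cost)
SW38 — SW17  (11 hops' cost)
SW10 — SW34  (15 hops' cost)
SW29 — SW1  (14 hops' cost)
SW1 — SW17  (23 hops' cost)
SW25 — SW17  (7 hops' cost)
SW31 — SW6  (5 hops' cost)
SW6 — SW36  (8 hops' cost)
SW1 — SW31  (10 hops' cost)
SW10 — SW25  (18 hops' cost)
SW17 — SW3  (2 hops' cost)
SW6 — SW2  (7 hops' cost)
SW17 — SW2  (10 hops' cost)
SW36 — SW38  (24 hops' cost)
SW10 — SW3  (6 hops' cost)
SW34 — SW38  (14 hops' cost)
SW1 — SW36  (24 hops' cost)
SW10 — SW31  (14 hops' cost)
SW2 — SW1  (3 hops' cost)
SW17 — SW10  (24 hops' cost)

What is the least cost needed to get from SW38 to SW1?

22 hops' cost

Candidate routes:
SW38–SW17–SW25–SW2–SW1: 11+7+3+3 = 24
SW38–SW17–SW3–SW2–SW1: 11+2+6+3 = 22
Cheapest is SW38–SW17–SW3–SW2–SW1 at 22 hops' cost.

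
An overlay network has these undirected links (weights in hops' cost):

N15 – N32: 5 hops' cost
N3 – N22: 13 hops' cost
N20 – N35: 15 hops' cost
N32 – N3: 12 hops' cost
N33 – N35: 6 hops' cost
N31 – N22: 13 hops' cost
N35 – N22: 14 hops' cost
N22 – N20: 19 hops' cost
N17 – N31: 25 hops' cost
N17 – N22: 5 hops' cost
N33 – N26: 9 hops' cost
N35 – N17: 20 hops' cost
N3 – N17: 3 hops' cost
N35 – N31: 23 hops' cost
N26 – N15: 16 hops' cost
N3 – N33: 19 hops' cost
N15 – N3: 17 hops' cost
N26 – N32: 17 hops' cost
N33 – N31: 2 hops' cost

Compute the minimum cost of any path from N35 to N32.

Candidate routes:
N35 → N33 → N26 → N32: 6+9+17 = 32
N35 → N22 → N17 → N3 → N32: 14+5+3+12 = 34
The minimum is 32 hops' cost via N35 → N33 → N26 → N32.

32 hops' cost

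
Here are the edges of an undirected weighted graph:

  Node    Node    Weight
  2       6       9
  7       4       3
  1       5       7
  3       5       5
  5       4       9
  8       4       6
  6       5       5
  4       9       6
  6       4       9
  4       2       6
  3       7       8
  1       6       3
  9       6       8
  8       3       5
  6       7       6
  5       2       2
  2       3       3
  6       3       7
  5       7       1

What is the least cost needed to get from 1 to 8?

Running Dijkstra from 1:
1: 0
6: 3  (via 1)
5: 7  (via 1)
7: 8  (via 5)
2: 9  (via 5)
3: 10  (via 6)
4: 11  (via 7)
9: 11  (via 6)
8: 15  (via 3)
Shortest route: 1–6–3–8 = 15.

15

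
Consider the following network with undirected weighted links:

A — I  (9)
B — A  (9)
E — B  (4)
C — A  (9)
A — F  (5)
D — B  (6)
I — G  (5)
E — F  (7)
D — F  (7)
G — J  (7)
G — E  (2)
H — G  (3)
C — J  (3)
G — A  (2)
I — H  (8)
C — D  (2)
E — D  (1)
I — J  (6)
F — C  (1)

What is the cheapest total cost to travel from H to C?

8

Shortest distances from H:
H: 0
G: 3  (via H)
A: 5  (via G)
E: 5  (via G)
D: 6  (via E)
C: 8  (via D)
Shortest route: H → G → E → D → C = 8.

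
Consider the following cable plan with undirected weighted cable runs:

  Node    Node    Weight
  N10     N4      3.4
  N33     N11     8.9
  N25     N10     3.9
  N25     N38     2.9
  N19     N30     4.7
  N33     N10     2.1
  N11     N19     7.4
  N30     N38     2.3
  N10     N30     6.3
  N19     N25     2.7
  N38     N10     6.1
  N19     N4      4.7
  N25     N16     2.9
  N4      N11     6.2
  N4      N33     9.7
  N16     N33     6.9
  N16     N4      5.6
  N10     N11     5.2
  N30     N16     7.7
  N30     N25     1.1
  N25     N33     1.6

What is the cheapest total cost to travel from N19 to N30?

Shortest distances from N19:
N19: 0
N25: 2.7  (via N19)
N30: 3.8  (via N25)
Shortest route: N19 → N25 → N30 = 3.8.

3.8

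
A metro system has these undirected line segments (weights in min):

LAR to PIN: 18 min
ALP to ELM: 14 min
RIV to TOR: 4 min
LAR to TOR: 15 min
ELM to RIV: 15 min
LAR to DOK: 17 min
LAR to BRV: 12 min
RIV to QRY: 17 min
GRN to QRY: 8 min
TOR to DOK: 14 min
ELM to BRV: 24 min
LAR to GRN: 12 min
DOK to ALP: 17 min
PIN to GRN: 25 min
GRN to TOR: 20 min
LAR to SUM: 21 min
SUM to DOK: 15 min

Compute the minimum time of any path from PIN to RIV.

Enumerating some paths:
PIN - GRN - TOR - RIV: 25+20+4 = 49
PIN - LAR - DOK - TOR - RIV: 18+17+14+4 = 53
PIN - LAR - TOR - RIV: 18+15+4 = 37
PIN - GRN - QRY - RIV: 25+8+17 = 50
Cheapest is PIN - LAR - TOR - RIV at 37 min.

37 min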